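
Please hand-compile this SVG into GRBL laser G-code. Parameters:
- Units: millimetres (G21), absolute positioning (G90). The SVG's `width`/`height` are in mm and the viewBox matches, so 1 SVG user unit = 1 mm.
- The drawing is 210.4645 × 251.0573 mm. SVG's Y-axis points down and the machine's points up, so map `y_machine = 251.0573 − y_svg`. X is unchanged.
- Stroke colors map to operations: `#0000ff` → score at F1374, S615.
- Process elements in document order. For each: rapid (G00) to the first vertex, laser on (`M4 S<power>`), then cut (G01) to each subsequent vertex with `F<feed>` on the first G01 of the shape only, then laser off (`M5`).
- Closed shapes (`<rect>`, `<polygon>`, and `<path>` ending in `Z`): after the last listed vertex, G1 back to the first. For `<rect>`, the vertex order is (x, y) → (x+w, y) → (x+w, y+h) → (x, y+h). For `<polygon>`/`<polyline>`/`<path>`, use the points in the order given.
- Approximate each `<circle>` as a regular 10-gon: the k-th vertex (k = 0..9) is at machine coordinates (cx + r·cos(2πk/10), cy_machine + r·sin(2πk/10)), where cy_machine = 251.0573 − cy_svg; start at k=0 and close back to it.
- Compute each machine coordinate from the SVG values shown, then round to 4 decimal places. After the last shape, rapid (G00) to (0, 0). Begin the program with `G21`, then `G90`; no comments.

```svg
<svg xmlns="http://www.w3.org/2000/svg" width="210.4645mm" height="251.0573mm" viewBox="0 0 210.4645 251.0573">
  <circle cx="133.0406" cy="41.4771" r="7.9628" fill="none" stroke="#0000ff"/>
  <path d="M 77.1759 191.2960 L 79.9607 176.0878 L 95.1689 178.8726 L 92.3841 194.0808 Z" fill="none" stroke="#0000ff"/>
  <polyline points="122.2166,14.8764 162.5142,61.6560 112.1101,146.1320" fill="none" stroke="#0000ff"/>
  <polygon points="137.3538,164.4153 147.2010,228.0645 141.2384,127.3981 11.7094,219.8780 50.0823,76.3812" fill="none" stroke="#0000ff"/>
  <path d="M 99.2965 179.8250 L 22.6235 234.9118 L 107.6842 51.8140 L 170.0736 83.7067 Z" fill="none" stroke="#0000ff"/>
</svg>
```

1 u = 1 mm; y_m = 251.0573 − y.

[1] `<circle>` circle, #0000ff→score S615 F1374: (141.0034,209.5802) → (139.4826,214.2606) → (135.5012,217.1533) → (130.5800,217.1533) → (126.5986,214.2606) → (125.0778,209.5802) → (126.5986,204.8998) → (130.5800,202.0071) → (135.5012,202.0071) → (139.4826,204.8998) → (141.0034,209.5802) (closed)

[2] `<path>` regular polygon, #0000ff→score S615 F1374: (77.1759,59.7613) → (79.9607,74.9695) → (95.1689,72.1847) → (92.3841,56.9765) → (77.1759,59.7613) (closed)

[3] `<polyline>` open polyline, #0000ff→score S615 F1374: (122.2166,236.1809) → (162.5142,189.4013) → (112.1101,104.9253)

[4] `<polygon>` closed polygon, #0000ff→score S615 F1374: (137.3538,86.6420) → (147.2010,22.9928) → (141.2384,123.6592) → (11.7094,31.1793) → (50.0823,174.6761) → (137.3538,86.6420) (closed)

[5] `<path>` closed polygon, #0000ff→score S615 F1374: (99.2965,71.2323) → (22.6235,16.1455) → (107.6842,199.2433) → (170.0736,167.3506) → (99.2965,71.2323) (closed)

G21
G90
G00 X141.0034 Y209.5802
M4 S615
G01 X139.4826 Y214.2606 F1374
G01 X135.5012 Y217.1533
G01 X130.5800 Y217.1533
G01 X126.5986 Y214.2606
G01 X125.0778 Y209.5802
G01 X126.5986 Y204.8998
G01 X130.5800 Y202.0071
G01 X135.5012 Y202.0071
G01 X139.4826 Y204.8998
G01 X141.0034 Y209.5802
M5
G00 X77.1759 Y59.7613
M4 S615
G01 X79.9607 Y74.9695 F1374
G01 X95.1689 Y72.1847
G01 X92.3841 Y56.9765
G01 X77.1759 Y59.7613
M5
G00 X122.2166 Y236.1809
M4 S615
G01 X162.5142 Y189.4013 F1374
G01 X112.1101 Y104.9253
M5
G00 X137.3538 Y86.6420
M4 S615
G01 X147.2010 Y22.9928 F1374
G01 X141.2384 Y123.6592
G01 X11.7094 Y31.1793
G01 X50.0823 Y174.6761
G01 X137.3538 Y86.6420
M5
G00 X99.2965 Y71.2323
M4 S615
G01 X22.6235 Y16.1455 F1374
G01 X107.6842 Y199.2433
G01 X170.0736 Y167.3506
G01 X99.2965 Y71.2323
M5
G00 X0.0000 Y0.0000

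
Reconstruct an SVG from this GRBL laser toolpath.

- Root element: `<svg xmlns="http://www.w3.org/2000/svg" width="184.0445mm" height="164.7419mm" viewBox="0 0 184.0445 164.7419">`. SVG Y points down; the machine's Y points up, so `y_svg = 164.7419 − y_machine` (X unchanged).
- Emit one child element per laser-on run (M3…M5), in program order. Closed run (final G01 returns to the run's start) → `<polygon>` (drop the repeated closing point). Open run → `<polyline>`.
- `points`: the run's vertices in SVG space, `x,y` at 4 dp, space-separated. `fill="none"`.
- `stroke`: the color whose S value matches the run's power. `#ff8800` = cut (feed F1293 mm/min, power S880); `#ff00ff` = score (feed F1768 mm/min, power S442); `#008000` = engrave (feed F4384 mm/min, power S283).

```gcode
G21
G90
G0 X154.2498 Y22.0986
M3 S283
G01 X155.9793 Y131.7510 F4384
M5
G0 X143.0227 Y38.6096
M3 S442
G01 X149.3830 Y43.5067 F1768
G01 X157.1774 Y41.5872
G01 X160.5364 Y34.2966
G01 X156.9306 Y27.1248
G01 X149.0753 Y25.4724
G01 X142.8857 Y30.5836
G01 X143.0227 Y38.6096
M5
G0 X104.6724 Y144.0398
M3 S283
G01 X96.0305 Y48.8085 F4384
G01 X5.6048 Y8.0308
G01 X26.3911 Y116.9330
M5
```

<svg xmlns="http://www.w3.org/2000/svg" width="184.0445mm" height="164.7419mm" viewBox="0 0 184.0445 164.7419">
  <polyline points="154.2498,142.6433 155.9793,32.9909" fill="none" stroke="#008000"/>
  <polygon points="143.0227,126.1323 149.3830,121.2352 157.1774,123.1547 160.5364,130.4453 156.9306,137.6171 149.0753,139.2695 142.8857,134.1583" fill="none" stroke="#ff00ff"/>
  <polyline points="104.6724,20.7021 96.0305,115.9334 5.6048,156.7111 26.3911,47.8089" fill="none" stroke="#008000"/>
</svg>

Machine Y-up, SVG Y-down with viewBox height 164.7419, so y_svg = 164.7419 − y_machine; X carries over.

Run 1: S283 ⇒ engrave layer `#008000`. The run is open, so emit a `<polyline>` with points (Y-flipped): 154.2498,142.6433 155.9793,32.9909.

Run 2: power S442 maps to stroke `#ff00ff` (score). The run returns to its start, so emit a `<polygon>` with points (Y-flipped): 143.0227,126.1323 149.3830,121.2352 157.1774,123.1547 160.5364,130.4453 156.9306,137.6171 149.0753,139.2695 142.8857,134.1583.

Run 3: power S283 maps to stroke `#008000` (engrave). The run is open, so emit a `<polyline>` with points (Y-flipped): 104.6724,20.7021 96.0305,115.9334 5.6048,156.7111 26.3911,47.8089.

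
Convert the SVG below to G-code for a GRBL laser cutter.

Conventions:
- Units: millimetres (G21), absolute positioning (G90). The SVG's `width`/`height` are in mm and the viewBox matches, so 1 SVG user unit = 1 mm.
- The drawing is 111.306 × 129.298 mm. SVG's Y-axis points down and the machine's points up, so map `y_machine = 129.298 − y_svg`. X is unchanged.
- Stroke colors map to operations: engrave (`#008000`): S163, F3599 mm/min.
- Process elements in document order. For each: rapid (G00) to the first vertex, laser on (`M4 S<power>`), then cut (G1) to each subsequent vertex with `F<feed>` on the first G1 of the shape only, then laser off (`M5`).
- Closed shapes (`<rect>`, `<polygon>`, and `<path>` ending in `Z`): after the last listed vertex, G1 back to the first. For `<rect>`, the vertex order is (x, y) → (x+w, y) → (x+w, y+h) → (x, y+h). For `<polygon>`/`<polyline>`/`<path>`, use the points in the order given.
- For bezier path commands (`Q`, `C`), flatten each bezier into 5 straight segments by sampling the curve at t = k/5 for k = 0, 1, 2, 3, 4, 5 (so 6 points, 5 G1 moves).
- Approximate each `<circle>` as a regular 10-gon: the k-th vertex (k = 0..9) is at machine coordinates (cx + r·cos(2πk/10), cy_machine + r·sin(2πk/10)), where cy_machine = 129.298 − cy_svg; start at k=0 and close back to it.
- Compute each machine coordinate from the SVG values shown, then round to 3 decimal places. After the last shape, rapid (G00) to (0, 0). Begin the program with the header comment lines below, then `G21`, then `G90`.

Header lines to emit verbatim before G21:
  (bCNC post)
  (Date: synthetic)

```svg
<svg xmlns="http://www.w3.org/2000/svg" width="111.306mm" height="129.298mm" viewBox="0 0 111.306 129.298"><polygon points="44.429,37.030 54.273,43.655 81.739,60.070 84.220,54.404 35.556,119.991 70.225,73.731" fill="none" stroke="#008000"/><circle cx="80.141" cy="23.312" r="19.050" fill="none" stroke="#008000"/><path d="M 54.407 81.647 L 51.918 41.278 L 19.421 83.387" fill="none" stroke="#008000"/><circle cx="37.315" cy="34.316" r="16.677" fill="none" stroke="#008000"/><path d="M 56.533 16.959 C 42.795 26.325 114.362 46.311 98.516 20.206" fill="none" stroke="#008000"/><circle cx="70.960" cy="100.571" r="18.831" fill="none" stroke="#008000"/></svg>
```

1 u = 1 mm; y_m = 129.298 − y.

[1] `<polygon>` closed polygon, #008000→engrave S163 F3599: (44.429,92.268) → (54.273,85.643) → (81.739,69.228) → (84.220,74.894) → (35.556,9.307) → (70.225,55.567) → (44.429,92.268) (closed)

[2] `<circle>` circle, #008000→engrave S163 F3599: (99.191,105.986) → (95.553,117.183) → (86.028,124.104) → (74.254,124.104) → (64.729,117.183) → (61.091,105.986) → (64.729,94.789) → (74.254,87.868) → (86.028,87.868) → (95.553,94.789) → (99.191,105.986) (closed)

[3] `<path>` open polyline, #008000→engrave S163 F3599: (54.407,47.651) → (51.918,88.020) → (19.421,45.911)

[4] `<circle>` circle, #008000→engrave S163 F3599: (53.992,94.982) → (50.807,104.784) → (42.468,110.843) → (32.162,110.843) → (23.823,104.784) → (20.638,94.982) → (23.823,85.180) → (32.162,79.121) → (42.468,79.121) → (50.807,85.180) → (53.992,94.982) (closed)

[5] `<path>` cubic bezier, #008000→engrave S163 F3599: (56.533,112.339) → (57.145,105.899) → (69.940,99.632) → (86.627,96.260) → (98.916,98.506) → (98.516,109.092)

[6] `<circle>` circle, #008000→engrave S163 F3599: (89.791,28.727) → (86.195,39.796) → (76.779,46.636) → (65.141,46.636) → (55.725,39.796) → (52.129,28.727) → (55.725,17.658) → (65.141,10.818) → (76.779,10.818) → (86.195,17.658) → (89.791,28.727) (closed)

(bCNC post)
(Date: synthetic)
G21
G90
G00 X44.429 Y92.268
M4 S163
G1 X54.273 Y85.643 F3599
G1 X81.739 Y69.228
G1 X84.220 Y74.894
G1 X35.556 Y9.307
G1 X70.225 Y55.567
G1 X44.429 Y92.268
M5
G00 X99.191 Y105.986
M4 S163
G1 X95.553 Y117.183 F3599
G1 X86.028 Y124.104
G1 X74.254 Y124.104
G1 X64.729 Y117.183
G1 X61.091 Y105.986
G1 X64.729 Y94.789
G1 X74.254 Y87.868
G1 X86.028 Y87.868
G1 X95.553 Y94.789
G1 X99.191 Y105.986
M5
G00 X54.407 Y47.651
M4 S163
G1 X51.918 Y88.020 F3599
G1 X19.421 Y45.911
M5
G00 X53.992 Y94.982
M4 S163
G1 X50.807 Y104.784 F3599
G1 X42.468 Y110.843
G1 X32.162 Y110.843
G1 X23.823 Y104.784
G1 X20.638 Y94.982
G1 X23.823 Y85.180
G1 X32.162 Y79.121
G1 X42.468 Y79.121
G1 X50.807 Y85.180
G1 X53.992 Y94.982
M5
G00 X56.533 Y112.339
M4 S163
G1 X57.145 Y105.899 F3599
G1 X69.940 Y99.632
G1 X86.627 Y96.260
G1 X98.916 Y98.506
G1 X98.516 Y109.092
M5
G00 X89.791 Y28.727
M4 S163
G1 X86.195 Y39.796 F3599
G1 X76.779 Y46.636
G1 X65.141 Y46.636
G1 X55.725 Y39.796
G1 X52.129 Y28.727
G1 X55.725 Y17.658
G1 X65.141 Y10.818
G1 X76.779 Y10.818
G1 X86.195 Y17.658
G1 X89.791 Y28.727
M5
G00 X0.000 Y0.000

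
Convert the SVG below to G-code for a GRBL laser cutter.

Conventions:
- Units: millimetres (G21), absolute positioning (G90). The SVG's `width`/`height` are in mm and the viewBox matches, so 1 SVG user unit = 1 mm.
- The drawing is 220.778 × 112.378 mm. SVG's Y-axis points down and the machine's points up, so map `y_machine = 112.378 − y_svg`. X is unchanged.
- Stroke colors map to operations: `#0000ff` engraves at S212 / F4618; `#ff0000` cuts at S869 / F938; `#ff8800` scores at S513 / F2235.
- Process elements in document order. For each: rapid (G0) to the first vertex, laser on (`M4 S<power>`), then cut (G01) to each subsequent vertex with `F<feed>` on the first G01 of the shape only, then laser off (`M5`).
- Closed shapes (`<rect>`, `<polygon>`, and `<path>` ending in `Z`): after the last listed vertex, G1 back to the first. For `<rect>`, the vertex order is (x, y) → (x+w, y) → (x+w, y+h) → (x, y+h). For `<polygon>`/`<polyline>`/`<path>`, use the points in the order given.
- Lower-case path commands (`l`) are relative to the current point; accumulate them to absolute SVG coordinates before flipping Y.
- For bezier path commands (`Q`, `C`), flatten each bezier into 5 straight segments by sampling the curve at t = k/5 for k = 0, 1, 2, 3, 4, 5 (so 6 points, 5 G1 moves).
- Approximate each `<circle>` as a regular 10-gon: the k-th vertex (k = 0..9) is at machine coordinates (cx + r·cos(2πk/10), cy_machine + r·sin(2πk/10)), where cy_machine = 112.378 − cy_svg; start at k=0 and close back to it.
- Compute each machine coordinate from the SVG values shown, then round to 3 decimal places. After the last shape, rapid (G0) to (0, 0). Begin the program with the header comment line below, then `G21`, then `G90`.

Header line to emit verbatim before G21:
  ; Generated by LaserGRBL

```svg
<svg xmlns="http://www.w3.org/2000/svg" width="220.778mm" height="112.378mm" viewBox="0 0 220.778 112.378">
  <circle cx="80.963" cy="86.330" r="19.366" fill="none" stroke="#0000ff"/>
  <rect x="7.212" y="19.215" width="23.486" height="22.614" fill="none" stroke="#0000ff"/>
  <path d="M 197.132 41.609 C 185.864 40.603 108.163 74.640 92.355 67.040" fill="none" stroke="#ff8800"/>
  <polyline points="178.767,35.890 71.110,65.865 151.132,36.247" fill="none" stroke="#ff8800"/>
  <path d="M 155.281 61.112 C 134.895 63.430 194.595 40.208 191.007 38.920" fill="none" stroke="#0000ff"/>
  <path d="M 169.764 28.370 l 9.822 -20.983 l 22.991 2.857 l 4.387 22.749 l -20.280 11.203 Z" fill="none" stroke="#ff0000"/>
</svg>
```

viewBox `0 0 220.778 112.378` with mm width/height → 1 unit = 1 mm. Flip: y_m = 112.378 − y_svg.

**Shape 1** — `<circle>` circle, stroke `#0000ff` → engrave (S212, F4618). Machine vertices: (100.329,26.048) → (96.630,37.431) → (86.947,44.466) → (74.979,44.466) → (65.296,37.431) → (61.597,26.048) → (65.296,14.665) → (74.979,7.630) → (86.947,7.630) → (96.630,14.665) → (100.329,26.048). Closed: final G1 returns to the first vertex.

**Shape 2** — `<rect>` rectangle, stroke `#0000ff` → engrave (S212, F4618). Machine vertices: (7.212,93.163) → (30.698,93.163) → (30.698,70.549) → (7.212,70.549) → (7.212,93.163). Closed: final G1 returns to the first vertex.

**Shape 3** — `<path>` cubic bezier, stroke `#ff8800` → score (S513, F2235). Control points (SVG): P0=(197.132,41.609), P1=(185.864,40.603), P2=(108.163,74.640), P3=(92.355,67.040); sampled at t=k/5. Machine vertices: (197.132,70.769) → (183.426,67.781) → (159.935,60.063) → (132.820,51.296) → (108.240,45.161) → (92.355,45.338). Open path.

**Shape 4** — `<polyline>` open polyline, stroke `#ff8800` → score (S513, F2235). Machine vertices: (178.767,76.488) → (71.110,46.513) → (151.132,76.131). Open path.

**Shape 5** — `<path>` cubic bezier, stroke `#0000ff` → engrave (S212, F4618). Control points (SVG): P0=(155.281,61.112), P1=(134.895,63.430), P2=(194.595,40.208), P3=(191.007,38.920); sampled at t=k/5. Machine vertices: (155.281,51.266) → (151.513,52.560) → (160.083,57.705) → (174.110,64.422) → (186.712,70.433) → (191.007,73.458). Open path.

**Shape 6** — `<path>` regular polygon, stroke `#ff0000` → cut (S869, F938). Machine vertices: (169.764,84.008) → (179.586,104.991) → (202.577,102.134) → (206.964,79.385) → (186.684,68.182) → (169.764,84.008). Closed: final G1 returns to the first vertex.

; Generated by LaserGRBL
G21
G90
G0 X100.329 Y26.048
M4 S212
G01 X96.630 Y37.431 F4618
G01 X86.947 Y44.466
G01 X74.979 Y44.466
G01 X65.296 Y37.431
G01 X61.597 Y26.048
G01 X65.296 Y14.665
G01 X74.979 Y7.630
G01 X86.947 Y7.630
G01 X96.630 Y14.665
G01 X100.329 Y26.048
M5
G0 X7.212 Y93.163
M4 S212
G01 X30.698 Y93.163 F4618
G01 X30.698 Y70.549
G01 X7.212 Y70.549
G01 X7.212 Y93.163
M5
G0 X197.132 Y70.769
M4 S513
G01 X183.426 Y67.781 F2235
G01 X159.935 Y60.063
G01 X132.820 Y51.296
G01 X108.240 Y45.161
G01 X92.355 Y45.338
M5
G0 X178.767 Y76.488
M4 S513
G01 X71.110 Y46.513 F2235
G01 X151.132 Y76.131
M5
G0 X155.281 Y51.266
M4 S212
G01 X151.513 Y52.560 F4618
G01 X160.083 Y57.705
G01 X174.110 Y64.422
G01 X186.712 Y70.433
G01 X191.007 Y73.458
M5
G0 X169.764 Y84.008
M4 S869
G01 X179.586 Y104.991 F938
G01 X202.577 Y102.134
G01 X206.964 Y79.385
G01 X186.684 Y68.182
G01 X169.764 Y84.008
M5
G0 X0.000 Y0.000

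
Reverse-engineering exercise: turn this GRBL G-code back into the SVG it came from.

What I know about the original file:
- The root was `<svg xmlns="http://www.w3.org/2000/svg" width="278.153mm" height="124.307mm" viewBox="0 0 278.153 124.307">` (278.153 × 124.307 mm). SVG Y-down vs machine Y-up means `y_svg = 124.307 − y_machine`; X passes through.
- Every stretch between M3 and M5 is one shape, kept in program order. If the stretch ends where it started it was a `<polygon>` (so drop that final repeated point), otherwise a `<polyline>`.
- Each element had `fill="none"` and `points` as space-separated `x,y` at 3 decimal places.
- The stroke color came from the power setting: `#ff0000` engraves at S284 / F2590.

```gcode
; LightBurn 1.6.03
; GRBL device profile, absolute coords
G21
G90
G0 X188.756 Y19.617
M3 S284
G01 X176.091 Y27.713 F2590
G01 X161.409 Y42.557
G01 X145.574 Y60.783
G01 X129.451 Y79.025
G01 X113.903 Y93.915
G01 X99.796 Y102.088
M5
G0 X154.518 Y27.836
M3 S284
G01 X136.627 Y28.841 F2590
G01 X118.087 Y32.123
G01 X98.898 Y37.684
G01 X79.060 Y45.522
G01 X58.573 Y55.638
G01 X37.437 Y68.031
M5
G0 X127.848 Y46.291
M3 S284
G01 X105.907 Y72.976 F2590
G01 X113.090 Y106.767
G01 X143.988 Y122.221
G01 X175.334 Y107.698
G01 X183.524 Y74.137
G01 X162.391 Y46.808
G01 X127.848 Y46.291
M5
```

y_svg = 124.307 − y_m. Every run uses S284, so all elements get stroke `#ff0000` (engrave).

[1] open run; points: 188.756,104.690 176.091,96.594 161.409,81.750 145.574,63.524 129.451,45.282 113.903,30.392 99.796,22.219

[2] open run; points: 154.518,96.471 136.627,95.466 118.087,92.184 98.898,86.623 79.060,78.785 58.573,68.669 37.437,56.276

[3] closed run; points: 127.848,78.016 105.907,51.331 113.090,17.540 143.988,2.086 175.334,16.609 183.524,50.170 162.391,77.499

<svg xmlns="http://www.w3.org/2000/svg" width="278.153mm" height="124.307mm" viewBox="0 0 278.153 124.307">
  <polyline points="188.756,104.690 176.091,96.594 161.409,81.750 145.574,63.524 129.451,45.282 113.903,30.392 99.796,22.219" fill="none" stroke="#ff0000"/>
  <polyline points="154.518,96.471 136.627,95.466 118.087,92.184 98.898,86.623 79.060,78.785 58.573,68.669 37.437,56.276" fill="none" stroke="#ff0000"/>
  <polygon points="127.848,78.016 105.907,51.331 113.090,17.540 143.988,2.086 175.334,16.609 183.524,50.170 162.391,77.499" fill="none" stroke="#ff0000"/>
</svg>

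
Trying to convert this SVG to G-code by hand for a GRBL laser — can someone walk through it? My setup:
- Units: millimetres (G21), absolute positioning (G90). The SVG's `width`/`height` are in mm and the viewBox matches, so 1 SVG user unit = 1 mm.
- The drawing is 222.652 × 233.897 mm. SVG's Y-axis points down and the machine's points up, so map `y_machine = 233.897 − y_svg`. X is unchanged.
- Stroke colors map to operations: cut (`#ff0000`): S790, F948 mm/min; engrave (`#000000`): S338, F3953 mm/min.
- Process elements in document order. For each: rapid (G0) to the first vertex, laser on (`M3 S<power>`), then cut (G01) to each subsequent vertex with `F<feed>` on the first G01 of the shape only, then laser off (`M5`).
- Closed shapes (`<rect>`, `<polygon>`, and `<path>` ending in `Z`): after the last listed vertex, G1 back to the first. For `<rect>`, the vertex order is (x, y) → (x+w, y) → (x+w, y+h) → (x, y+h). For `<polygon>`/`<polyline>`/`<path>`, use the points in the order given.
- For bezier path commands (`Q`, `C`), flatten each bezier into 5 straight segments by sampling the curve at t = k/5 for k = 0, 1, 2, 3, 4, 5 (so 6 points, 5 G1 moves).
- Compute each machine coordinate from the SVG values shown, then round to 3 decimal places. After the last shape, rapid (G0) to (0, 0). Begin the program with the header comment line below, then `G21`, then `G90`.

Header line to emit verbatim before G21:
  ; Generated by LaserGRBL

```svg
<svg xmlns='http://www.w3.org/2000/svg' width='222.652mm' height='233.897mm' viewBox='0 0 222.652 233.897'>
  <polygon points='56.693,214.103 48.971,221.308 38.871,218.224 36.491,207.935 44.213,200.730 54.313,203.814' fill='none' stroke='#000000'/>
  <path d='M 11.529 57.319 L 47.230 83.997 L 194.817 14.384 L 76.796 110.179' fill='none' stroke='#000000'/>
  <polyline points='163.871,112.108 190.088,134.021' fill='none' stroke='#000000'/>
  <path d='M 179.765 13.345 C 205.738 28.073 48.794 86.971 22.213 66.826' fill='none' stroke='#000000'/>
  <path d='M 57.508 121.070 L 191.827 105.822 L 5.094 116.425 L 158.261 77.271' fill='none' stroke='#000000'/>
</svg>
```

Since the viewBox matches the mm dimensions, user units are millimetres directly. The only transform is the Y-flip y_m = 233.897 − y_svg.

Shape 1 is a regular polygon drawn with `<polygon>`. Its stroke #000000 means engrave at S338, F3953. After flipping Y the toolpath is (56.693,19.794) → (48.971,12.589) → (38.871,15.673) → (36.491,25.962) → (44.213,33.167) → (54.313,30.083) → (56.693,19.794), returning to the start.

Shape 2 is a open polyline drawn with `<path>`. Its stroke #000000 means engrave at S338, F3953. After flipping Y the toolpath is (11.529,176.578) → (47.230,149.900) → (194.817,219.513) → (76.796,123.718).

Shape 3 is a line segment drawn with `<polyline>`. Its stroke #000000 means engrave at S338, F3953. After flipping Y the toolpath is (163.871,121.789) → (190.088,99.876).

Shape 4 is a cubic bezier drawn with `<path>`. Its stroke #000000 means engrave at S338, F3953. After flipping Y the toolpath is (179.765,220.552) → (175.905,207.401) → (143.182,189.562) → (96.635,172.952) → (51.299,163.483) → (22.213,167.071).

Shape 5 is a open polyline drawn with `<path>`. Its stroke #000000 means engrave at S338, F3953. After flipping Y the toolpath is (57.508,112.827) → (191.827,128.075) → (5.094,117.472) → (158.261,156.626).

; Generated by LaserGRBL
G21
G90
G0 X56.693 Y19.794
M3 S338
G01 X48.971 Y12.589 F3953
G01 X38.871 Y15.673
G01 X36.491 Y25.962
G01 X44.213 Y33.167
G01 X54.313 Y30.083
G01 X56.693 Y19.794
M5
G0 X11.529 Y176.578
M3 S338
G01 X47.230 Y149.900 F3953
G01 X194.817 Y219.513
G01 X76.796 Y123.718
M5
G0 X163.871 Y121.789
M3 S338
G01 X190.088 Y99.876 F3953
M5
G0 X179.765 Y220.552
M3 S338
G01 X175.905 Y207.401 F3953
G01 X143.182 Y189.562
G01 X96.635 Y172.952
G01 X51.299 Y163.483
G01 X22.213 Y167.071
M5
G0 X57.508 Y112.827
M3 S338
G01 X191.827 Y128.075 F3953
G01 X5.094 Y117.472
G01 X158.261 Y156.626
M5
G0 X0.000 Y0.000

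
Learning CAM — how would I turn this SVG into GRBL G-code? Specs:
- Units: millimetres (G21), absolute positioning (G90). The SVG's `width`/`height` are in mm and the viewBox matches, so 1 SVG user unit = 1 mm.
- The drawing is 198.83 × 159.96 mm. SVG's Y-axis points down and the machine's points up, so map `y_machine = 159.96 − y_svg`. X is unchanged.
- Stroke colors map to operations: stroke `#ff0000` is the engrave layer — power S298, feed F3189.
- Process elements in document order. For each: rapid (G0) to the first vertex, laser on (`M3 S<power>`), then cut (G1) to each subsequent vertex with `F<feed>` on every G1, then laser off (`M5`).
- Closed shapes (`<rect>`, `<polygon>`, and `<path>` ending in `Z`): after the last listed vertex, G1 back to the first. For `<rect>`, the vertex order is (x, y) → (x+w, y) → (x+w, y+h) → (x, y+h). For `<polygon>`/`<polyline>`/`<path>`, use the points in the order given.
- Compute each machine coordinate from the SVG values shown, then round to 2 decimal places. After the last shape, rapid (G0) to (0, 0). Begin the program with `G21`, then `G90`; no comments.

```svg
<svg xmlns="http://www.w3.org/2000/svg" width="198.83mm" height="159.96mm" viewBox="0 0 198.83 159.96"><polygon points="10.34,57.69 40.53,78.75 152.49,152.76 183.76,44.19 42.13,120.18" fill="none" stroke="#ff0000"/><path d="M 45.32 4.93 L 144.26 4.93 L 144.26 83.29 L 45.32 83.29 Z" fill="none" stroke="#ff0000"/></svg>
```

Since the viewBox matches the mm dimensions, user units are millimetres directly. The only transform is the Y-flip y_m = 159.96 − y_svg.

Shape 1 is a closed polygon drawn with `<polygon>`. Its stroke #ff0000 means engrave at S298, F3189. After flipping Y the toolpath is (10.34,102.27) → (40.53,81.21) → (152.49,7.20) → (183.76,115.77) → (42.13,39.78) → (10.34,102.27), returning to the start.

Shape 2 is a rectangle drawn with `<path>`. Its stroke #ff0000 means engrave at S298, F3189. After flipping Y the toolpath is (45.32,155.03) → (144.26,155.03) → (144.26,76.67) → (45.32,76.67) → (45.32,155.03), returning to the start.

G21
G90
G0 X10.34 Y102.27
M3 S298
G1 X40.53 Y81.21 F3189
G1 X152.49 Y7.20 F3189
G1 X183.76 Y115.77 F3189
G1 X42.13 Y39.78 F3189
G1 X10.34 Y102.27 F3189
M5
G0 X45.32 Y155.03
M3 S298
G1 X144.26 Y155.03 F3189
G1 X144.26 Y76.67 F3189
G1 X45.32 Y76.67 F3189
G1 X45.32 Y155.03 F3189
M5
G0 X0.00 Y0.00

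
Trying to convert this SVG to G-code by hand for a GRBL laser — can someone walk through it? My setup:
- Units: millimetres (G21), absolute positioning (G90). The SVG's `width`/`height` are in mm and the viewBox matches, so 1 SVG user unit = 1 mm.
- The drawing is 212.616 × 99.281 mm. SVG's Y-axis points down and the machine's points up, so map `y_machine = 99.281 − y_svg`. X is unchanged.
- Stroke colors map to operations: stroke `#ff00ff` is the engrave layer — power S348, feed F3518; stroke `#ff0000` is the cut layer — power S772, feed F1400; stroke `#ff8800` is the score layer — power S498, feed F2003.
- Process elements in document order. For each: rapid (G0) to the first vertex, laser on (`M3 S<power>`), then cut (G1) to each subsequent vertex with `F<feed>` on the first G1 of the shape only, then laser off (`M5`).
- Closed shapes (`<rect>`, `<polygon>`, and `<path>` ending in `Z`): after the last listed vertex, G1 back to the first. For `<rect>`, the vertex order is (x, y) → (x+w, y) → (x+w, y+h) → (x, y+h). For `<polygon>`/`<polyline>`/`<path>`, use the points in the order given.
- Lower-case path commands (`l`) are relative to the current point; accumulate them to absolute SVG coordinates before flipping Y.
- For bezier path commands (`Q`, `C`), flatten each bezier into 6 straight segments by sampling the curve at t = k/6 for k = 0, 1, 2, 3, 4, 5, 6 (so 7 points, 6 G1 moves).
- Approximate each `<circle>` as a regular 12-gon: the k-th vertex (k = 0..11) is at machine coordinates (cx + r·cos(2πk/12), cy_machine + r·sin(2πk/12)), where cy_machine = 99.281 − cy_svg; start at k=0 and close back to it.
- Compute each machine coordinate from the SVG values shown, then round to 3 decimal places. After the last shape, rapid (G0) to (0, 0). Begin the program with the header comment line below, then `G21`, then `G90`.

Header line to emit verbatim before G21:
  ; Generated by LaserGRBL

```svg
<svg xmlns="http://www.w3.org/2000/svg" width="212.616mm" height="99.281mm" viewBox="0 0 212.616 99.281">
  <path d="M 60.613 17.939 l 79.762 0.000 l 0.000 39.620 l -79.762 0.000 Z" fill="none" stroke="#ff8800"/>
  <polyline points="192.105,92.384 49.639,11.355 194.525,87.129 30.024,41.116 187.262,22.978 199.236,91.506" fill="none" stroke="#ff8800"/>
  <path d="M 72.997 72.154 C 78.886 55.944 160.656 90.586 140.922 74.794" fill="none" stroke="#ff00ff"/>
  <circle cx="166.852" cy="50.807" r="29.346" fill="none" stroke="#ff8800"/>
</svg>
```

Since the viewBox matches the mm dimensions, user units are millimetres directly. The only transform is the Y-flip y_m = 99.281 − y_svg.

Shape 1 is a rectangle drawn with `<path>`. Its stroke #ff8800 means score at S498, F2003. After flipping Y the toolpath is (60.613,81.342) → (140.375,81.342) → (140.375,41.722) → (60.613,41.722) → (60.613,81.342), returning to the start.

Shape 2 is a open polyline drawn with `<polyline>`. Its stroke #ff8800 means score at S498, F2003. After flipping Y the toolpath is (192.105,6.897) → (49.639,87.926) → (194.525,12.152) → (30.024,58.165) → (187.262,76.303) → (199.236,7.775).

Shape 3 is a cubic bezier drawn with `<path>`. Its stroke #ff00ff means engrave at S348, F3518. After flipping Y the toolpath is (72.997,27.127) → (81.444,31.463) → (97.610,30.138) → (116.568,25.964) → (133.391,21.755) → (143.152,20.325) → (140.922,24.487).

Shape 4 is a circle drawn with `<circle>`. Its stroke #ff8800 means score at S498, F2003. After flipping Y the toolpath is (196.198,48.474) → (192.266,63.147) → (181.525,73.888) → (166.852,77.820) → (152.179,73.888) → (141.438,63.147) → (137.506,48.474) → (141.438,33.801) → (152.179,23.060) → (166.852,19.128) → (181.525,23.060) → (192.266,33.801) → (196.198,48.474), returning to the start.

; Generated by LaserGRBL
G21
G90
G0 X60.613 Y81.342
M3 S498
G1 X140.375 Y81.342 F2003
G1 X140.375 Y41.722
G1 X60.613 Y41.722
G1 X60.613 Y81.342
M5
G0 X192.105 Y6.897
M3 S498
G1 X49.639 Y87.926 F2003
G1 X194.525 Y12.152
G1 X30.024 Y58.165
G1 X187.262 Y76.303
G1 X199.236 Y7.775
M5
G0 X72.997 Y27.127
M3 S348
G1 X81.444 Y31.463 F3518
G1 X97.610 Y30.138
G1 X116.568 Y25.964
G1 X133.391 Y21.755
G1 X143.152 Y20.325
G1 X140.922 Y24.487
M5
G0 X196.198 Y48.474
M3 S498
G1 X192.266 Y63.147 F2003
G1 X181.525 Y73.888
G1 X166.852 Y77.820
G1 X152.179 Y73.888
G1 X141.438 Y63.147
G1 X137.506 Y48.474
G1 X141.438 Y33.801
G1 X152.179 Y23.060
G1 X166.852 Y19.128
G1 X181.525 Y23.060
G1 X192.266 Y33.801
G1 X196.198 Y48.474
M5
G0 X0.000 Y0.000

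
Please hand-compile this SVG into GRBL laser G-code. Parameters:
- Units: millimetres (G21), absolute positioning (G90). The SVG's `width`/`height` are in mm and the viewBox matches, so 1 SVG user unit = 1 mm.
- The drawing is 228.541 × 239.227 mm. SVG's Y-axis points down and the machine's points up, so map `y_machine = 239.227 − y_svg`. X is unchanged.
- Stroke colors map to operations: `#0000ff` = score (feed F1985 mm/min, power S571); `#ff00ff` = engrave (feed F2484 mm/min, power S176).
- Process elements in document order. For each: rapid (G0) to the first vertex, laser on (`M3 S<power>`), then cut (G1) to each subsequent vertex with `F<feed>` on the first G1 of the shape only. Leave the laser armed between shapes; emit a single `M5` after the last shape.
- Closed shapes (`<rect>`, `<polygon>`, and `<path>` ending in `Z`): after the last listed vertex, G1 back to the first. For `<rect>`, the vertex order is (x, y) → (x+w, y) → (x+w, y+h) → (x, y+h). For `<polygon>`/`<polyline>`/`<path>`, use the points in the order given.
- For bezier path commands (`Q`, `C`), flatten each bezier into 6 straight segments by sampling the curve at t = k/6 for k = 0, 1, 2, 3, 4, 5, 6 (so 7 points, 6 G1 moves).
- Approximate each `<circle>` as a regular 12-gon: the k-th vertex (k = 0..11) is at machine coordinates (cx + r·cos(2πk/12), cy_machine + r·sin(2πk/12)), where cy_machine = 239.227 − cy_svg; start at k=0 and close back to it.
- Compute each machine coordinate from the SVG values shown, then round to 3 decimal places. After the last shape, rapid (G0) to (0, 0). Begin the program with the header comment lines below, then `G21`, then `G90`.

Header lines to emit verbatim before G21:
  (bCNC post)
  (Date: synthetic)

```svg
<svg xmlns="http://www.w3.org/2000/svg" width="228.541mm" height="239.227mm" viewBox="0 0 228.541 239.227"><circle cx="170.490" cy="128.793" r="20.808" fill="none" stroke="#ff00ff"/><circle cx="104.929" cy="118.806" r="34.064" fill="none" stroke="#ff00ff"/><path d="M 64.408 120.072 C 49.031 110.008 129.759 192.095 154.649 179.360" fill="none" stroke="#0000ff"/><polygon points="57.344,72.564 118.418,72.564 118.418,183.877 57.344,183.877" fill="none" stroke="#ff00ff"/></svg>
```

1 u = 1 mm; y_m = 239.227 − y.

[1] `<circle>` circle, #ff00ff→engrave S176 F2484: (191.298,110.434) → (188.510,120.838) → (180.894,128.454) → (170.490,131.242) → (160.086,128.454) → (152.470,120.838) → (149.682,110.434) → (152.470,100.030) → (160.086,92.414) → (170.490,89.626) → (180.894,92.414) → (188.510,100.030) → (191.298,110.434) (closed)

[2] `<circle>` circle, #ff00ff→engrave S176 F2484: (138.993,120.421) → (134.429,137.453) → (121.961,149.921) → (104.929,154.485) → (87.897,149.921) → (75.429,137.453) → (70.865,120.421) → (75.429,103.389) → (87.897,90.921) → (104.929,86.357) → (121.961,90.921) → (134.429,103.389) → (138.993,120.421) (closed)

[3] `<path>` cubic bezier, #0000ff→score S571 F1985: (64.408,119.155) → (64.025,117.373) → (75.438,105.427) → (94.428,88.509) → (116.774,71.814) → (138.254,60.536) → (154.649,59.867)

[4] `<polygon>` rectangle, #ff00ff→engrave S176 F2484: (57.344,166.663) → (118.418,166.663) → (118.418,55.350) → (57.344,55.350) → (57.344,166.663) (closed)

(bCNC post)
(Date: synthetic)
G21
G90
G0 X191.298 Y110.434
M3 S176
G1 X188.510 Y120.838 F2484
G1 X180.894 Y128.454
G1 X170.490 Y131.242
G1 X160.086 Y128.454
G1 X152.470 Y120.838
G1 X149.682 Y110.434
G1 X152.470 Y100.030
G1 X160.086 Y92.414
G1 X170.490 Y89.626
G1 X180.894 Y92.414
G1 X188.510 Y100.030
G1 X191.298 Y110.434
G0 X138.993 Y120.421
M3 S176
G1 X134.429 Y137.453 F2484
G1 X121.961 Y149.921
G1 X104.929 Y154.485
G1 X87.897 Y149.921
G1 X75.429 Y137.453
G1 X70.865 Y120.421
G1 X75.429 Y103.389
G1 X87.897 Y90.921
G1 X104.929 Y86.357
G1 X121.961 Y90.921
G1 X134.429 Y103.389
G1 X138.993 Y120.421
G0 X64.408 Y119.155
M3 S571
G1 X64.025 Y117.373 F1985
G1 X75.438 Y105.427
G1 X94.428 Y88.509
G1 X116.774 Y71.814
G1 X138.254 Y60.536
G1 X154.649 Y59.867
G0 X57.344 Y166.663
M3 S176
G1 X118.418 Y166.663 F2484
G1 X118.418 Y55.350
G1 X57.344 Y55.350
G1 X57.344 Y166.663
M5
G0 X0.000 Y0.000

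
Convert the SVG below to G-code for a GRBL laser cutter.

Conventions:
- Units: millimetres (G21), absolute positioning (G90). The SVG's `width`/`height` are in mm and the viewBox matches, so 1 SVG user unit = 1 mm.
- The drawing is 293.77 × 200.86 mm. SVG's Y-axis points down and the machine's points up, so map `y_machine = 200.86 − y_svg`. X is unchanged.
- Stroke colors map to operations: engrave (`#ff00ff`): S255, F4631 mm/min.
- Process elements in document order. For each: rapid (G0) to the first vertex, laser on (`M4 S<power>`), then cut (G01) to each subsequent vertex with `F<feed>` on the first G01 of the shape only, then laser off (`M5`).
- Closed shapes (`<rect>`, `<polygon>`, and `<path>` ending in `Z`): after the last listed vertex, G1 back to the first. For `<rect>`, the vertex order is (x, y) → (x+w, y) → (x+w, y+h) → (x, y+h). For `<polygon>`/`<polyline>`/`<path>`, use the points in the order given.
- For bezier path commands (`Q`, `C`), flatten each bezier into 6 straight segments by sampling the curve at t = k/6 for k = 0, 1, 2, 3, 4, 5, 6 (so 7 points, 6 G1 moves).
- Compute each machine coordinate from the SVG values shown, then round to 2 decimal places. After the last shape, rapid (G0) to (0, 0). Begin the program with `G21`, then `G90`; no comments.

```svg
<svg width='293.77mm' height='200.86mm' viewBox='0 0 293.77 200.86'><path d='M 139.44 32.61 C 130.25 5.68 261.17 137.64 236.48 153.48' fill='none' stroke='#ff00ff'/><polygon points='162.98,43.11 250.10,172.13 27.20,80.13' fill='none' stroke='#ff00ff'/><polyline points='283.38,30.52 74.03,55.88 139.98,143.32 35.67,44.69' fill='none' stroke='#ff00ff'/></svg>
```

viewBox `0 0 293.77 200.86` with mm width/height → 1 unit = 1 mm. Flip: y_m = 200.86 − y_svg.

**Shape 1** — `<path>` cubic bezier, stroke `#ff00ff` → engrave (S255, F4631). Control points (SVG): P0=(139.44,32.61), P1=(130.25,5.68), P2=(261.17,137.64), P3=(236.48,153.48); sampled at t=k/6. Machine vertices: (139.44,168.25) → (145.15,169.75) → (166.00,152.40) → (193.77,123.85) → (220.25,91.74) → (237.23,63.70) → (236.48,47.38). Open path.

**Shape 2** — `<polygon>` closed polygon, stroke `#ff00ff` → engrave (S255, F4631). Machine vertices: (162.98,157.75) → (250.10,28.73) → (27.20,120.73) → (162.98,157.75). Closed: final G1 returns to the first vertex.

**Shape 3** — `<polyline>` open polyline, stroke `#ff00ff` → engrave (S255, F4631). Machine vertices: (283.38,170.34) → (74.03,144.98) → (139.98,57.54) → (35.67,156.17). Open path.

G21
G90
G0 X139.44 Y168.25
M4 S255
G01 X145.15 Y169.75 F4631
G01 X166.00 Y152.40
G01 X193.77 Y123.85
G01 X220.25 Y91.74
G01 X237.23 Y63.70
G01 X236.48 Y47.38
M5
G0 X162.98 Y157.75
M4 S255
G01 X250.10 Y28.73 F4631
G01 X27.20 Y120.73
G01 X162.98 Y157.75
M5
G0 X283.38 Y170.34
M4 S255
G01 X74.03 Y144.98 F4631
G01 X139.98 Y57.54
G01 X35.67 Y156.17
M5
G0 X0.00 Y0.00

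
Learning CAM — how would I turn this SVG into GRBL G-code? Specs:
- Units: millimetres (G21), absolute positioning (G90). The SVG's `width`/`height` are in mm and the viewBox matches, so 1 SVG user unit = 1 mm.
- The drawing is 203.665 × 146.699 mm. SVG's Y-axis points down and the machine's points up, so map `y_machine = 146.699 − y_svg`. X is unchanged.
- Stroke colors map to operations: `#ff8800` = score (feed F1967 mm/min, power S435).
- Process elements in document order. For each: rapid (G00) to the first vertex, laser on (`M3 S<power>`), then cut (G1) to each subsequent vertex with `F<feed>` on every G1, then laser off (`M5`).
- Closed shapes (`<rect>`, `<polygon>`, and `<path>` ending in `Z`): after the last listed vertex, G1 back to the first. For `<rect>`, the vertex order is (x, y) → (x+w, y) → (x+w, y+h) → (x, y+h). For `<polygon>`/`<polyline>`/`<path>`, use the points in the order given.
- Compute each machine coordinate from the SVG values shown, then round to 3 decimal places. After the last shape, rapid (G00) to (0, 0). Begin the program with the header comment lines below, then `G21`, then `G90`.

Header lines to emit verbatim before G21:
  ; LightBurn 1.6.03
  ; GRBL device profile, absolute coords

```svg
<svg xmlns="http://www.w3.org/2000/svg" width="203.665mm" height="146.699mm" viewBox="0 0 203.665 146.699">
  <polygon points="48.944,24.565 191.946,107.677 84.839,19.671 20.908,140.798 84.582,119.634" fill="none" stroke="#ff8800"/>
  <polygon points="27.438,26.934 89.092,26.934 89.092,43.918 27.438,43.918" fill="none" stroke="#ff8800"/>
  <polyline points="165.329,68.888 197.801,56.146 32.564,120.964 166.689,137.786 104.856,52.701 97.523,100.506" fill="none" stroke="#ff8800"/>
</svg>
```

; LightBurn 1.6.03
; GRBL device profile, absolute coords
G21
G90
G00 X48.944 Y122.134
M3 S435
G1 X191.946 Y39.022 F1967
G1 X84.839 Y127.028 F1967
G1 X20.908 Y5.901 F1967
G1 X84.582 Y27.065 F1967
G1 X48.944 Y122.134 F1967
M5
G00 X27.438 Y119.765
M3 S435
G1 X89.092 Y119.765 F1967
G1 X89.092 Y102.781 F1967
G1 X27.438 Y102.781 F1967
G1 X27.438 Y119.765 F1967
M5
G00 X165.329 Y77.811
M3 S435
G1 X197.801 Y90.553 F1967
G1 X32.564 Y25.735 F1967
G1 X166.689 Y8.913 F1967
G1 X104.856 Y93.998 F1967
G1 X97.523 Y46.193 F1967
M5
G00 X0.000 Y0.000

Since the viewBox matches the mm dimensions, user units are millimetres directly. The only transform is the Y-flip y_m = 146.699 − y_svg.

Shape 1 is a closed polygon drawn with `<polygon>`. Its stroke #ff8800 means score at S435, F1967. After flipping Y the toolpath is (48.944,122.134) → (191.946,39.022) → (84.839,127.028) → (20.908,5.901) → (84.582,27.065) → (48.944,122.134), returning to the start.

Shape 2 is a rectangle drawn with `<polygon>`. Its stroke #ff8800 means score at S435, F1967. After flipping Y the toolpath is (27.438,119.765) → (89.092,119.765) → (89.092,102.781) → (27.438,102.781) → (27.438,119.765), returning to the start.

Shape 3 is a open polyline drawn with `<polyline>`. Its stroke #ff8800 means score at S435, F1967. After flipping Y the toolpath is (165.329,77.811) → (197.801,90.553) → (32.564,25.735) → (166.689,8.913) → (104.856,93.998) → (97.523,46.193).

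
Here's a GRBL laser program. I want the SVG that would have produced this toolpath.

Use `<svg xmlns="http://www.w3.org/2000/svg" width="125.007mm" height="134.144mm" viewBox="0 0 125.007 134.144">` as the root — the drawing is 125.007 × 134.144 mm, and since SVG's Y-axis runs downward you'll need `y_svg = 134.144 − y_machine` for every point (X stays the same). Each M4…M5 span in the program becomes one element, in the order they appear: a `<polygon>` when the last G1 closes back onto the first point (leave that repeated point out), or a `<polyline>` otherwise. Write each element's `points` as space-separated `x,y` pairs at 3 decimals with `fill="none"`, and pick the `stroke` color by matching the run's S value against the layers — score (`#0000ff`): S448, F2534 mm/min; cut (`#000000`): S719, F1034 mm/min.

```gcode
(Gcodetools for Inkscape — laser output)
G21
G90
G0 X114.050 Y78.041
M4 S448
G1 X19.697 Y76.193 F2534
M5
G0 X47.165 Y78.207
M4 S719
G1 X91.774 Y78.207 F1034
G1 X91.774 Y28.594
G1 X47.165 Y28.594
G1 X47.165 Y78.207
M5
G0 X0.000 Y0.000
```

y_svg = 134.144 − y_m.

[1] S448→`#0000ff` (score); open run; points: 114.050,56.103 19.697,57.951

[2] S719→`#000000` (cut); closed run; points: 47.165,55.937 91.774,55.937 91.774,105.550 47.165,105.550

<svg xmlns="http://www.w3.org/2000/svg" width="125.007mm" height="134.144mm" viewBox="0 0 125.007 134.144">
  <polyline points="114.050,56.103 19.697,57.951" fill="none" stroke="#0000ff"/>
  <polygon points="47.165,55.937 91.774,55.937 91.774,105.550 47.165,105.550" fill="none" stroke="#000000"/>
</svg>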